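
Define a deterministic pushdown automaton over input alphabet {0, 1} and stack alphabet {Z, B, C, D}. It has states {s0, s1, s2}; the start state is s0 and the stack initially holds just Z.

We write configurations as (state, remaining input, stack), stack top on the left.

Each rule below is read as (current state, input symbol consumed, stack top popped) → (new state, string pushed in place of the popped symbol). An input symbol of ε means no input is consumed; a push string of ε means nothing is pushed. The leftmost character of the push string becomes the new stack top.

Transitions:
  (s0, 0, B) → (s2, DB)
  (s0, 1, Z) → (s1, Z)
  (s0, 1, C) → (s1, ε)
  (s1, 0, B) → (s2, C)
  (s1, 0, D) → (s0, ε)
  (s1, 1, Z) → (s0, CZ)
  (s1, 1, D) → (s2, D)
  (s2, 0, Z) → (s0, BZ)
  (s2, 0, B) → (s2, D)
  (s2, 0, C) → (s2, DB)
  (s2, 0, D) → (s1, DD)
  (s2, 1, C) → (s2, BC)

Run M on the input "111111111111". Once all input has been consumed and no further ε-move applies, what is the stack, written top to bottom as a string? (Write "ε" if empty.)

CZ

(s0, 111111111111, Z)
  read 1, top Z: go to s1, push Z → (s1, 11111111111, Z)
  read 1, top Z: go to s0, push CZ → (s0, 1111111111, CZ)
  read 1, top C: go to s1, push ε → (s1, 111111111, Z)
  read 1, top Z: go to s0, push CZ → (s0, 11111111, CZ)
  read 1, top C: go to s1, push ε → (s1, 1111111, Z)
  read 1, top Z: go to s0, push CZ → (s0, 111111, CZ)
  read 1, top C: go to s1, push ε → (s1, 11111, Z)
  read 1, top Z: go to s0, push CZ → (s0, 1111, CZ)
  read 1, top C: go to s1, push ε → (s1, 111, Z)
  read 1, top Z: go to s0, push CZ → (s0, 11, CZ)
  read 1, top C: go to s1, push ε → (s1, 1, Z)
  read 1, top Z: go to s0, push CZ → (s0, ε, CZ)
All input consumed in state s0 with stack CZ.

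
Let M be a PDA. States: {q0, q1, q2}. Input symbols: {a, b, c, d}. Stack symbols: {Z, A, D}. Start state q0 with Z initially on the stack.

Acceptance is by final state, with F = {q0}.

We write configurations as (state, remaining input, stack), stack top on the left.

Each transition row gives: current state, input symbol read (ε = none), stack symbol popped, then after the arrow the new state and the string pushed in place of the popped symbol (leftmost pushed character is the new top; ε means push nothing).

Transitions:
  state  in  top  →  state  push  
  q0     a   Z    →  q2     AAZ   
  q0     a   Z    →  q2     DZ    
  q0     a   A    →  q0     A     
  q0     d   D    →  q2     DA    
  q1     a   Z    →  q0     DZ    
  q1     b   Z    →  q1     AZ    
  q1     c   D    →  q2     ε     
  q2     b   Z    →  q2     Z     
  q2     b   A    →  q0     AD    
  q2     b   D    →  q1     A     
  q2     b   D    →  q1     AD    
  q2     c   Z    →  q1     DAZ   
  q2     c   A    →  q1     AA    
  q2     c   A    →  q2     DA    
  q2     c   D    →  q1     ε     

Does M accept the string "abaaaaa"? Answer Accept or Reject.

One accepting computation: (q0, abaaaaa, Z) ⊢ (q2, baaaaa, AAZ) ⊢ (q0, aaaaa, ADAZ) ⊢ (q0, aaaa, ADAZ) ⊢ (q0, aaa, ADAZ) ⊢ (q0, aa, ADAZ) ⊢ (q0, a, ADAZ) ⊢ (q0, ε, ADAZ)
All input consumed and state q0 ∈ F.

Accept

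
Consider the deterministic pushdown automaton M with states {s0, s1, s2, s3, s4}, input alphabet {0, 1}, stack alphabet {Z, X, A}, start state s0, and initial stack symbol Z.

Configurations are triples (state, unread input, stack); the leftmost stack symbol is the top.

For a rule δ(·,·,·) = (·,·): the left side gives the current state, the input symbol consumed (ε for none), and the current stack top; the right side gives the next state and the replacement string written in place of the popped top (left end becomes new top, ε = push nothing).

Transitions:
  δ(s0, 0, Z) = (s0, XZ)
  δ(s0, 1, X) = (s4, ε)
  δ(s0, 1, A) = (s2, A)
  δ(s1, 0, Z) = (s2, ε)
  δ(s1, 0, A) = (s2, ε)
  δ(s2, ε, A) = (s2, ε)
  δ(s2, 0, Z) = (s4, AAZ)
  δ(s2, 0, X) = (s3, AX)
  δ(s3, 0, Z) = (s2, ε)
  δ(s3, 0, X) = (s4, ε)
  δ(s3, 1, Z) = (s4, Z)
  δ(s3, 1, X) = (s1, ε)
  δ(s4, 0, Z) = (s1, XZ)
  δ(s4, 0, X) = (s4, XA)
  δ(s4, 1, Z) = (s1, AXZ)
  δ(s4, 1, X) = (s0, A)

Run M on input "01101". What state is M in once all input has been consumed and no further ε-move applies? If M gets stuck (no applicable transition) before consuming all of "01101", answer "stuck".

stuck

(s0, 01101, Z)
  read 0, top Z: go to s0, push XZ → (s0, 1101, XZ)
  read 1, top X: go to s4, push ε → (s4, 101, Z)
  read 1, top Z: go to s1, push AXZ → (s1, 01, AXZ)
  read 0, top A: go to s2, push ε → (s2, 1, XZ)
No transition for (s2, 1, top X); M blocks with input 1 remaining.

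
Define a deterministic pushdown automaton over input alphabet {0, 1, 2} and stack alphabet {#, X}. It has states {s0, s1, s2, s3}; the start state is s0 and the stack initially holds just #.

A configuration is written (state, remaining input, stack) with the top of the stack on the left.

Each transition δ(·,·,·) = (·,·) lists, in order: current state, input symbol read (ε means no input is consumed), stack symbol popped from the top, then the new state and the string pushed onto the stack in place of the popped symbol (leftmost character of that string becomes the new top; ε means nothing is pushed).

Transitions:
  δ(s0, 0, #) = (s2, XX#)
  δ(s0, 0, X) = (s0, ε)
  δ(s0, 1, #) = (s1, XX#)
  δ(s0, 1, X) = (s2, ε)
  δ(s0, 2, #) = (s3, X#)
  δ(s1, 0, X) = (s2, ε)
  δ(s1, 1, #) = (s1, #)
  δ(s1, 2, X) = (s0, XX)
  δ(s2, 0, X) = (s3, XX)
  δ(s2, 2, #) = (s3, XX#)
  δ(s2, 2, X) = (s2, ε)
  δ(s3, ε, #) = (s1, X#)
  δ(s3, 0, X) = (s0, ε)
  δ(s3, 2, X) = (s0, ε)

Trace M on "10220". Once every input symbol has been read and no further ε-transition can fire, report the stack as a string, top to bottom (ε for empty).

X#

(s0, 10220, #)
  read 1, top #: go to s1, push XX# → (s1, 0220, XX#)
  read 0, top X: go to s2, push ε → (s2, 220, X#)
  read 2, top X: go to s2, push ε → (s2, 20, #)
  read 2, top #: go to s3, push XX# → (s3, 0, XX#)
  read 0, top X: go to s0, push ε → (s0, ε, X#)
All input consumed in state s0 with stack X#.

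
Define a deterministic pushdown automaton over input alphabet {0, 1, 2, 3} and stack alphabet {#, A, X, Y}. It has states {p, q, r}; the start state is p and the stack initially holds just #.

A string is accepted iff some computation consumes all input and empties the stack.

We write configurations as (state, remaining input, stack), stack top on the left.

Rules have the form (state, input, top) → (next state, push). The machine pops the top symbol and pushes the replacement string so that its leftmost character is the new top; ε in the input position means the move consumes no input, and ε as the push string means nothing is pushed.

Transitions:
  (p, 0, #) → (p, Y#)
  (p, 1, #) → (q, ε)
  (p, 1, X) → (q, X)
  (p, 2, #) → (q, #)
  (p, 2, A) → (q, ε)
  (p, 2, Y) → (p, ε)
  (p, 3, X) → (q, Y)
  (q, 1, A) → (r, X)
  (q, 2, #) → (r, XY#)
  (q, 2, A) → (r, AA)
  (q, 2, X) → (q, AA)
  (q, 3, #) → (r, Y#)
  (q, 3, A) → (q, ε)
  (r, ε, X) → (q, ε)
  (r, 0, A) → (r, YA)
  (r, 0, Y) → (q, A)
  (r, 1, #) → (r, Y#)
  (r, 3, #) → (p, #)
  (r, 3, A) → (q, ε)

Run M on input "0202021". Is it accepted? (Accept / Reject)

Accept

(p, 0202021, #) ⊢ (p, 202021, Y#) ⊢ (p, 02021, #) ⊢ (p, 2021, Y#) ⊢ (p, 021, #) ⊢ (p, 21, Y#) ⊢ (p, 1, #) ⊢ (q, ε, ε)
All input consumed and the stack is empty.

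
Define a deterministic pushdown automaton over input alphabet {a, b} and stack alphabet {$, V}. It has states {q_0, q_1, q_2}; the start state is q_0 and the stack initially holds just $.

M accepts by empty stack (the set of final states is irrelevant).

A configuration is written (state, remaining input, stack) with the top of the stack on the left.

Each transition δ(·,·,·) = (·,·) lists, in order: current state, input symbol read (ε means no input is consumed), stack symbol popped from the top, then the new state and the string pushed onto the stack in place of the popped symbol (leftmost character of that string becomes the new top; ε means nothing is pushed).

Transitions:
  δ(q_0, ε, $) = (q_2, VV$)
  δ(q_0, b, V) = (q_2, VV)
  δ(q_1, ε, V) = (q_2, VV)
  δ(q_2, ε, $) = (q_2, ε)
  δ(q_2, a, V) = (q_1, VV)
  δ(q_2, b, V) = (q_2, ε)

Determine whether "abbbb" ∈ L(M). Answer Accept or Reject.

(q_0, abbbb, $)
  ε-move, top $: go to q_2, push VV$ → (q_2, abbbb, VV$)
  read a, top V: go to q_1, push VV → (q_1, bbbb, VVV$)
  ε-move, top V: go to q_2, push VV → (q_2, bbbb, VVVV$)
  read b, top V: go to q_2, push ε → (q_2, bbb, VVV$)
  read b, top V: go to q_2, push ε → (q_2, bb, VV$)
  read b, top V: go to q_2, push ε → (q_2, b, V$)
  read b, top V: go to q_2, push ε → (q_2, ε, $)
  ε-move, top $: go to q_2, push ε → (q_2, ε, ε)
All input consumed and the stack is empty.

Accept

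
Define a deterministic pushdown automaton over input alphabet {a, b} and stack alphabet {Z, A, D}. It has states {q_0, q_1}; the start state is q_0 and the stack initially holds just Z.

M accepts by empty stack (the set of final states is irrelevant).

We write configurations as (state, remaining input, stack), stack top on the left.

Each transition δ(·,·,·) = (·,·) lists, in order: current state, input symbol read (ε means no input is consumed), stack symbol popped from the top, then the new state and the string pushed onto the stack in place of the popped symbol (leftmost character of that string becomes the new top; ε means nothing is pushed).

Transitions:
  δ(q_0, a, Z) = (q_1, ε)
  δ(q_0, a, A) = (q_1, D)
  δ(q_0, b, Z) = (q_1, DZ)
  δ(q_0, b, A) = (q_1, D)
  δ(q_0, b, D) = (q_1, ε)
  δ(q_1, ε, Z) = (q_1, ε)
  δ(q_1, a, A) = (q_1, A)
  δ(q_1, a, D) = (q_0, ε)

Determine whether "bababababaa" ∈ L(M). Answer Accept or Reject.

(q_0, bababababaa, Z)
  read b, top Z: go to q_1, push DZ → (q_1, ababababaa, DZ)
  read a, top D: go to q_0, push ε → (q_0, babababaa, Z)
  read b, top Z: go to q_1, push DZ → (q_1, abababaa, DZ)
  read a, top D: go to q_0, push ε → (q_0, bababaa, Z)
  read b, top Z: go to q_1, push DZ → (q_1, ababaa, DZ)
  read a, top D: go to q_0, push ε → (q_0, babaa, Z)
  read b, top Z: go to q_1, push DZ → (q_1, abaa, DZ)
  read a, top D: go to q_0, push ε → (q_0, baa, Z)
  read b, top Z: go to q_1, push DZ → (q_1, aa, DZ)
  read a, top D: go to q_0, push ε → (q_0, a, Z)
  read a, top Z: go to q_1, push ε → (q_1, ε, ε)
All input consumed and the stack is empty.

Accept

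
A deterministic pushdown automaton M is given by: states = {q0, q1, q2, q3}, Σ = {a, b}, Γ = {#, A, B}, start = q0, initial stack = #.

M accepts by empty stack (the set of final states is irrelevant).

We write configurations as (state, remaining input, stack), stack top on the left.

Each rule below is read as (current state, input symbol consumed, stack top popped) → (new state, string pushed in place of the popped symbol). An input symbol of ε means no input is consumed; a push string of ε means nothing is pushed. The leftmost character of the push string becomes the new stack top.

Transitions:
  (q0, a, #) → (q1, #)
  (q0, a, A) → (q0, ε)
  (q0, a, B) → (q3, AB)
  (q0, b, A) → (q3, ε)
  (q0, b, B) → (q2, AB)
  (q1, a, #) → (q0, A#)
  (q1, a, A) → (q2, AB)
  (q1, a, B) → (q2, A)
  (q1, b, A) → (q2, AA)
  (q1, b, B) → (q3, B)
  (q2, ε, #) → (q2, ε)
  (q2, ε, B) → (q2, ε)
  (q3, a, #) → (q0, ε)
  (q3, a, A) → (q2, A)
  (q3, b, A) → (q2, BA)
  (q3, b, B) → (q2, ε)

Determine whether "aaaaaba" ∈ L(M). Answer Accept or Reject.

(q0, aaaaaba, #)
  read a, top #: go to q1, push # → (q1, aaaaba, #)
  read a, top #: go to q0, push A# → (q0, aaaba, A#)
  read a, top A: go to q0, push ε → (q0, aaba, #)
  read a, top #: go to q1, push # → (q1, aba, #)
  read a, top #: go to q0, push A# → (q0, ba, A#)
  read b, top A: go to q3, push ε → (q3, a, #)
  read a, top #: go to q0, push ε → (q0, ε, ε)
All input consumed and the stack is empty.

Accept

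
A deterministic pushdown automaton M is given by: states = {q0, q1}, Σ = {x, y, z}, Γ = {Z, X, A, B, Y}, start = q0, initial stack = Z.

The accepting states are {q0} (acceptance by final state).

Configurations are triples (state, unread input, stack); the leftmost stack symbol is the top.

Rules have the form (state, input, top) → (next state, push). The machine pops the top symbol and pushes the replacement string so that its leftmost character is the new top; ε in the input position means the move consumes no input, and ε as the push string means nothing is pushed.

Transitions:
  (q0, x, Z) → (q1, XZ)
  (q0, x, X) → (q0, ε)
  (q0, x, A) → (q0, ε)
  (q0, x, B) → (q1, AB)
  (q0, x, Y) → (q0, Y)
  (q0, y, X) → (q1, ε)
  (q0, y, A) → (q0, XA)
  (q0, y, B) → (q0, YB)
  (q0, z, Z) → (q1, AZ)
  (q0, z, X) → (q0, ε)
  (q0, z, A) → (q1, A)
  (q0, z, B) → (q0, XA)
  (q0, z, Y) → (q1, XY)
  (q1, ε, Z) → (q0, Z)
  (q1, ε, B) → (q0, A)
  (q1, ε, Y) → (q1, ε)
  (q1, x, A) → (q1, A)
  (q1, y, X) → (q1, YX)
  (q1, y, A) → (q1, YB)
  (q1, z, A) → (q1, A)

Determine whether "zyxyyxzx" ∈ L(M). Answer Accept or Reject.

(q0, zyxyyxzx, Z) ⊢ (q1, yxyyxzx, AZ) ⊢ (q1, xyyxzx, YBZ) ⊢ (q1, xyyxzx, BZ) ⊢ (q0, xyyxzx, AZ) ⊢ (q0, yyxzx, Z)
No transition applies at (q0, yyxzx, Z); input not fully consumed.

Reject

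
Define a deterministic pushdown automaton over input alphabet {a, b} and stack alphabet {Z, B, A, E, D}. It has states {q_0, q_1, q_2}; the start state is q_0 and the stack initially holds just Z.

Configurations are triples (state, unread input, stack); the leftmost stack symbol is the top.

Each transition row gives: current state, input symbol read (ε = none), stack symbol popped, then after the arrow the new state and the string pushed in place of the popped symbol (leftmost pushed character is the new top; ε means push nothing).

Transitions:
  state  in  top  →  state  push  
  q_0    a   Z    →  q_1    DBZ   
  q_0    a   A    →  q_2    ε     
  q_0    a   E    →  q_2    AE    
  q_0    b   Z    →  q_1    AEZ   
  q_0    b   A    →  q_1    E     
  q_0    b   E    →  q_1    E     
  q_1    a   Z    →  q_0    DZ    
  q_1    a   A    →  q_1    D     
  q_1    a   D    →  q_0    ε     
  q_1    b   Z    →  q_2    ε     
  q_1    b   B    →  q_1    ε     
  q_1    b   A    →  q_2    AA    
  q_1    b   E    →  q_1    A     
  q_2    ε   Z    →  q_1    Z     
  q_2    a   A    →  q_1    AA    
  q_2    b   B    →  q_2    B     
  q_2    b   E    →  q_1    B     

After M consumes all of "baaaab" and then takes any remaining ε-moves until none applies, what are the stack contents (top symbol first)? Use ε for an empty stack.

AAAEZ

(q_0, baaaab, Z) ⊢ (q_1, aaaab, AEZ) ⊢ (q_1, aaab, DEZ) ⊢ (q_0, aab, EZ) ⊢ (q_2, ab, AEZ) ⊢ (q_1, b, AAEZ) ⊢ (q_2, ε, AAAEZ)
All input consumed in state q_2 with stack AAAEZ.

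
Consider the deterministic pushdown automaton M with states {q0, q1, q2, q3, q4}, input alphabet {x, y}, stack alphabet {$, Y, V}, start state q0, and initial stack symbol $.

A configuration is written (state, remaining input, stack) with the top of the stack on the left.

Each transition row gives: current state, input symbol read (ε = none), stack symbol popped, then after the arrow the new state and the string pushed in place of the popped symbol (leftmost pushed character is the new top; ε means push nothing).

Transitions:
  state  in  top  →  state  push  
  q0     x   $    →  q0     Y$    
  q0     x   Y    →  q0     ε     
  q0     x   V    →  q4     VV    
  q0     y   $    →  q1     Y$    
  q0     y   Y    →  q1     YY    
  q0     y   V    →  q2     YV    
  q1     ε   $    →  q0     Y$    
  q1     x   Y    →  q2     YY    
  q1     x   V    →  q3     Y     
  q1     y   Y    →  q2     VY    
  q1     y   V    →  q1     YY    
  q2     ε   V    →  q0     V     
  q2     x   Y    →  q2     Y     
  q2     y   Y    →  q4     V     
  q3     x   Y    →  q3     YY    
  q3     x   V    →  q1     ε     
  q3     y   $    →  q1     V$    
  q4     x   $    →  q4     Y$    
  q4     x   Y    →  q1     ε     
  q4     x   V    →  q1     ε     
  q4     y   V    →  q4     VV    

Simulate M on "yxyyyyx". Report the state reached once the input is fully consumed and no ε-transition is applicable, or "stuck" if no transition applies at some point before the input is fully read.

q1

(q0, yxyyyyx, $) ⊢ (q1, xyyyyx, Y$) ⊢ (q2, yyyyx, YY$) ⊢ (q4, yyyx, VY$) ⊢ (q4, yyx, VVY$) ⊢ (q4, yx, VVVY$) ⊢ (q4, x, VVVVY$) ⊢ (q1, ε, VVVY$)
All input consumed; M is in state q1.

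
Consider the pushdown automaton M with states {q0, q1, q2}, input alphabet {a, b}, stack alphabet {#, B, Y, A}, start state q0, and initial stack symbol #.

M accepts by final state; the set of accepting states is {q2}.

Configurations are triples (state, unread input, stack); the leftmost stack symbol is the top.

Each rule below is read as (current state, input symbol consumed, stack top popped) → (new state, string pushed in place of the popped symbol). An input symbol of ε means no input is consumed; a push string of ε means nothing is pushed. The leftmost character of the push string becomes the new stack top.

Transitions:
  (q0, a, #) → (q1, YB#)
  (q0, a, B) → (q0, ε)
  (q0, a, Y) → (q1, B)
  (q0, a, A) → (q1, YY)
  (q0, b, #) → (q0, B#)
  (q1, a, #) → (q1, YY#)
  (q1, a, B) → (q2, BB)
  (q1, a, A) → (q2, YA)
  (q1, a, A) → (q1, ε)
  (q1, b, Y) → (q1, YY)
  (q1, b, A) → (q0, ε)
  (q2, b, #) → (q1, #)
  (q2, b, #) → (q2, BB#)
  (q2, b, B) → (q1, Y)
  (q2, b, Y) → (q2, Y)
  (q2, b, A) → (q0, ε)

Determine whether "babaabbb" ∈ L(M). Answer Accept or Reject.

No computation consumes all input and reaches a final state.

Reject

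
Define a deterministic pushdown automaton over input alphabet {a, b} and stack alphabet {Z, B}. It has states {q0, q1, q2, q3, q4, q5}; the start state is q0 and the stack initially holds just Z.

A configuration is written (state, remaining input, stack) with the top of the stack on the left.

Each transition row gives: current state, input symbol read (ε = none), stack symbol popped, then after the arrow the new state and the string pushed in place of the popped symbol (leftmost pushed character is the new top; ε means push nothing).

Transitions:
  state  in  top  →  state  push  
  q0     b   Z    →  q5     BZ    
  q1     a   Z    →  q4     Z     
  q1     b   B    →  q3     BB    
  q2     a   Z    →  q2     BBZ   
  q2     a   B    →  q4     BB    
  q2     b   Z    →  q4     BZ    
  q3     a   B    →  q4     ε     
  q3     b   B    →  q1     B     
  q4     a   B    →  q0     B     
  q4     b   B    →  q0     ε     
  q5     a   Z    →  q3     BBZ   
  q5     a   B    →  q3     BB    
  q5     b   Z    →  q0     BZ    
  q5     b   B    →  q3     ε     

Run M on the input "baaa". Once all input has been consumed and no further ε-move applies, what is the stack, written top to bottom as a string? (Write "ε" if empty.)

(q0, baaa, Z)
  read b, top Z: go to q5, push BZ → (q5, aaa, BZ)
  read a, top B: go to q3, push BB → (q3, aa, BBZ)
  read a, top B: go to q4, push ε → (q4, a, BZ)
  read a, top B: go to q0, push B → (q0, ε, BZ)
All input consumed in state q0 with stack BZ.

BZ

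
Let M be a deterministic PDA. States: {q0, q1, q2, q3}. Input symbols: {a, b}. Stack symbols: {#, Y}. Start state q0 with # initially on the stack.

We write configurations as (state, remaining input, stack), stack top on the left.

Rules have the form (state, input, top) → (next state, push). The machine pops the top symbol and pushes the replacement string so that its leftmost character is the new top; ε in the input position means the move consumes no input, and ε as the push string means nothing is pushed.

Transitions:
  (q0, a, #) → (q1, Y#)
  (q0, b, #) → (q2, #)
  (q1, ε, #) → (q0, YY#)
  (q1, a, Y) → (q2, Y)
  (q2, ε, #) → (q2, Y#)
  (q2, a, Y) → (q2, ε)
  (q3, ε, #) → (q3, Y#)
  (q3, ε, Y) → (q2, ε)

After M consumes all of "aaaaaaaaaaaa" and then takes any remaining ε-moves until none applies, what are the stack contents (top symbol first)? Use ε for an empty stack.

(q0, aaaaaaaaaaaa, #)
  read a, top #: go to q1, push Y# → (q1, aaaaaaaaaaa, Y#)
  read a, top Y: go to q2, push Y → (q2, aaaaaaaaaa, Y#)
  read a, top Y: go to q2, push ε → (q2, aaaaaaaaa, #)
  ε-move, top #: go to q2, push Y# → (q2, aaaaaaaaa, Y#)
  read a, top Y: go to q2, push ε → (q2, aaaaaaaa, #)
  ε-move, top #: go to q2, push Y# → (q2, aaaaaaaa, Y#)
  read a, top Y: go to q2, push ε → (q2, aaaaaaa, #)
  ε-move, top #: go to q2, push Y# → (q2, aaaaaaa, Y#)
  read a, top Y: go to q2, push ε → (q2, aaaaaa, #)
  ε-move, top #: go to q2, push Y# → (q2, aaaaaa, Y#)
  read a, top Y: go to q2, push ε → (q2, aaaaa, #)
  ε-move, top #: go to q2, push Y# → (q2, aaaaa, Y#)
  read a, top Y: go to q2, push ε → (q2, aaaa, #)
  ε-move, top #: go to q2, push Y# → (q2, aaaa, Y#)
  read a, top Y: go to q2, push ε → (q2, aaa, #)
  ε-move, top #: go to q2, push Y# → (q2, aaa, Y#)
  read a, top Y: go to q2, push ε → (q2, aa, #)
  ε-move, top #: go to q2, push Y# → (q2, aa, Y#)
  read a, top Y: go to q2, push ε → (q2, a, #)
  ε-move, top #: go to q2, push Y# → (q2, a, Y#)
  read a, top Y: go to q2, push ε → (q2, ε, #)
  ε-move, top #: go to q2, push Y# → (q2, ε, Y#)
All input consumed in state q2 with stack Y#.

Y#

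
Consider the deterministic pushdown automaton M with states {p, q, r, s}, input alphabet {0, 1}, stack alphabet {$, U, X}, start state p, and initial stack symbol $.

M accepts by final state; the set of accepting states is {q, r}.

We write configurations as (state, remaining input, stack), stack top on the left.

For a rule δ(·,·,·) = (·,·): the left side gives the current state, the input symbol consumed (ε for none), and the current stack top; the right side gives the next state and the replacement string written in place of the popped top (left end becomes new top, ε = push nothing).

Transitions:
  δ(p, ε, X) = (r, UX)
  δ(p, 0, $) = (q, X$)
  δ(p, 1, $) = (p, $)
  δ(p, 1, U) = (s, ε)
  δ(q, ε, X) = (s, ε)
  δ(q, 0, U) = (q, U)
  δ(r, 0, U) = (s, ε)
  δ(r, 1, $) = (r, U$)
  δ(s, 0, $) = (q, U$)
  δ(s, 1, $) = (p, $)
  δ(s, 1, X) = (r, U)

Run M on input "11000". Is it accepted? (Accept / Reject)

(p, 11000, $)
  read 1, top $: go to p, push $ → (p, 1000, $)
  read 1, top $: go to p, push $ → (p, 000, $)
  read 0, top $: go to q, push X$ → (q, 00, X$)
  ε-move, top X: go to s, push ε → (s, 00, $)
  read 0, top $: go to q, push U$ → (q, 0, U$)
  read 0, top U: go to q, push U → (q, ε, U$)
All input consumed; state q ∈ F.

Accept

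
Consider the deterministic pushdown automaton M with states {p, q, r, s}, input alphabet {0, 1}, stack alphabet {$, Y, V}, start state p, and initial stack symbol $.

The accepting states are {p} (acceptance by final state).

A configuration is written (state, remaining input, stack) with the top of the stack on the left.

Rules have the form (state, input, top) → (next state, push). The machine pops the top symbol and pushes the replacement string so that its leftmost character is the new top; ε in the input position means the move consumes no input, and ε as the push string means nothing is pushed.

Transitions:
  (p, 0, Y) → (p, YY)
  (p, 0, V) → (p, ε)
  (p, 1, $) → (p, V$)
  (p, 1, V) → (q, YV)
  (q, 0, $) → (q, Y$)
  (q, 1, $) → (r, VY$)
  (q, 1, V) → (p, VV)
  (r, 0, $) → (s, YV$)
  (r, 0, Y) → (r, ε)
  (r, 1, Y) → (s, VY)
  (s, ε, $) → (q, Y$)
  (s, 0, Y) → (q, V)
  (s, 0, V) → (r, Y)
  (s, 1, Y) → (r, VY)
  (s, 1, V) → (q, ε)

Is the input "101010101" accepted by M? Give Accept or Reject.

(p, 101010101, $) ⊢ (p, 01010101, V$) ⊢ (p, 1010101, $) ⊢ (p, 010101, V$) ⊢ (p, 10101, $) ⊢ (p, 0101, V$) ⊢ (p, 101, $) ⊢ (p, 01, V$) ⊢ (p, 1, $) ⊢ (p, ε, V$)
All input consumed; state p ∈ F.

Accept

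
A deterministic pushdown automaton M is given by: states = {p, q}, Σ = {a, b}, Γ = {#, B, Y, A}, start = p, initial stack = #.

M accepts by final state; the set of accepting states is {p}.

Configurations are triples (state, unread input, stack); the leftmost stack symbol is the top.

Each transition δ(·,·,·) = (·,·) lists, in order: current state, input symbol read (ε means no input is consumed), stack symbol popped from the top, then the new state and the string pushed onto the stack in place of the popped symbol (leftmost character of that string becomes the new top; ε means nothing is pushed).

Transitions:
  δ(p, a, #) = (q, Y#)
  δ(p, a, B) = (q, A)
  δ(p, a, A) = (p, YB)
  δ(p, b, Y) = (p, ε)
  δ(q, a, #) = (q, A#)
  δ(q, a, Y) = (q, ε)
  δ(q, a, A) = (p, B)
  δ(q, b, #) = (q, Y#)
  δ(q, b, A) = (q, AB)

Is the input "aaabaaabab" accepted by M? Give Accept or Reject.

(p, aaabaaabab, #)
  read a, top #: go to q, push Y# → (q, aabaaabab, Y#)
  read a, top Y: go to q, push ε → (q, abaaabab, #)
  read a, top #: go to q, push A# → (q, baaabab, A#)
  read b, top A: go to q, push AB → (q, aaabab, AB#)
  read a, top A: go to p, push B → (p, aabab, BB#)
  read a, top B: go to q, push A → (q, abab, AB#)
  read a, top A: go to p, push B → (p, bab, BB#)
No transition applies at (p, bab, BB#); input not fully consumed.

Reject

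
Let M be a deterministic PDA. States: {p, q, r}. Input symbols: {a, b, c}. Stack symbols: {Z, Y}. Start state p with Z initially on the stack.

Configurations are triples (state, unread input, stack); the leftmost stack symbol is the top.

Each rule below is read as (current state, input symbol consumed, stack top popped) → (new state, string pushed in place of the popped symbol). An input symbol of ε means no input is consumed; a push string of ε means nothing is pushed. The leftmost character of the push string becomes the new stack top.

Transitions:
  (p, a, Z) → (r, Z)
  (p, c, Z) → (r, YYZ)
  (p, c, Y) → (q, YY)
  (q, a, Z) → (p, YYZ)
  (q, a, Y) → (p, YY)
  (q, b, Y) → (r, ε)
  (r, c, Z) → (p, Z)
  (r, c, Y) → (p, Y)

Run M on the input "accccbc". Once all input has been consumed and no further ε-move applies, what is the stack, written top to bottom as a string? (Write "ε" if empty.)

YYZ

(p, accccbc, Z)
  read a, top Z: go to r, push Z → (r, ccccbc, Z)
  read c, top Z: go to p, push Z → (p, cccbc, Z)
  read c, top Z: go to r, push YYZ → (r, ccbc, YYZ)
  read c, top Y: go to p, push Y → (p, cbc, YYZ)
  read c, top Y: go to q, push YY → (q, bc, YYYZ)
  read b, top Y: go to r, push ε → (r, c, YYZ)
  read c, top Y: go to p, push Y → (p, ε, YYZ)
All input consumed in state p with stack YYZ.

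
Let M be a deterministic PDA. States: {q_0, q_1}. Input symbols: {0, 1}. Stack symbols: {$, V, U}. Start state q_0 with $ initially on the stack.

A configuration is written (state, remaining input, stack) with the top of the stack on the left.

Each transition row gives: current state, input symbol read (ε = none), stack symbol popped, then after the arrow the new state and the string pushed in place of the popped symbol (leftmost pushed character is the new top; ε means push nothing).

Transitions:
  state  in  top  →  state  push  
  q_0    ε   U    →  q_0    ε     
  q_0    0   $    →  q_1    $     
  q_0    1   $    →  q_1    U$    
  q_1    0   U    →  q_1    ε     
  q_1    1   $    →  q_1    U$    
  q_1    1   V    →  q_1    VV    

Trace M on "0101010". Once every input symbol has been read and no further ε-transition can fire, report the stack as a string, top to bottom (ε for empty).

$

(q_0, 0101010, $) ⊢ (q_1, 101010, $) ⊢ (q_1, 01010, U$) ⊢ (q_1, 1010, $) ⊢ (q_1, 010, U$) ⊢ (q_1, 10, $) ⊢ (q_1, 0, U$) ⊢ (q_1, ε, $)
All input consumed in state q_1 with stack $.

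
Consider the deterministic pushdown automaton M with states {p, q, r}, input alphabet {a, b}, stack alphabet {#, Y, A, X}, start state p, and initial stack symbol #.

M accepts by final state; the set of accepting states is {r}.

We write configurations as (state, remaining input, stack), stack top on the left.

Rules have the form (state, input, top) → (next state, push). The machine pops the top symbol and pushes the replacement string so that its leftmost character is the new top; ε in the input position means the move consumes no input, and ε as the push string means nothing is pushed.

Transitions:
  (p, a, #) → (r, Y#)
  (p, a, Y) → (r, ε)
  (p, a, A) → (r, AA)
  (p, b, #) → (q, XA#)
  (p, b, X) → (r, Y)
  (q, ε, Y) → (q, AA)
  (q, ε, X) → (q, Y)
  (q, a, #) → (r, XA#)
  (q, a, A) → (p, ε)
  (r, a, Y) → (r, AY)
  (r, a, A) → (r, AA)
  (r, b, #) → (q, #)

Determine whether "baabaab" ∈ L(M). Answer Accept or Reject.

(p, baabaab, #)
  read b, top #: go to q, push XA# → (q, aabaab, XA#)
  ε-move, top X: go to q, push Y → (q, aabaab, YA#)
  ε-move, top Y: go to q, push AA → (q, aabaab, AAA#)
  read a, top A: go to p, push ε → (p, abaab, AA#)
  read a, top A: go to r, push AA → (r, baab, AAA#)
No transition applies at (r, baab, AAA#); input not fully consumed.

Reject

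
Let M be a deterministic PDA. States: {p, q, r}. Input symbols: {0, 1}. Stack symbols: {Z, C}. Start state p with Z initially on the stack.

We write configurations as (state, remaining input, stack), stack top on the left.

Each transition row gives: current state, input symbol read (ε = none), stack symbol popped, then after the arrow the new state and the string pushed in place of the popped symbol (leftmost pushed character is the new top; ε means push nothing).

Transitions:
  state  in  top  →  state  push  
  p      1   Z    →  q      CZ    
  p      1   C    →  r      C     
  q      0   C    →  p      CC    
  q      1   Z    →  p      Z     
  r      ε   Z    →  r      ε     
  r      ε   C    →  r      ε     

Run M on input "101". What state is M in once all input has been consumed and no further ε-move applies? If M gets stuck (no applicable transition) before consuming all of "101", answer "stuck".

r

(p, 101, Z)
  read 1, top Z: go to q, push CZ → (q, 01, CZ)
  read 0, top C: go to p, push CC → (p, 1, CCZ)
  read 1, top C: go to r, push C → (r, ε, CCZ)
  ε-move, top C: go to r, push ε → (r, ε, CZ)
  ε-move, top C: go to r, push ε → (r, ε, Z)
  ε-move, top Z: go to r, push ε → (r, ε, ε)
All input consumed; M is in state r.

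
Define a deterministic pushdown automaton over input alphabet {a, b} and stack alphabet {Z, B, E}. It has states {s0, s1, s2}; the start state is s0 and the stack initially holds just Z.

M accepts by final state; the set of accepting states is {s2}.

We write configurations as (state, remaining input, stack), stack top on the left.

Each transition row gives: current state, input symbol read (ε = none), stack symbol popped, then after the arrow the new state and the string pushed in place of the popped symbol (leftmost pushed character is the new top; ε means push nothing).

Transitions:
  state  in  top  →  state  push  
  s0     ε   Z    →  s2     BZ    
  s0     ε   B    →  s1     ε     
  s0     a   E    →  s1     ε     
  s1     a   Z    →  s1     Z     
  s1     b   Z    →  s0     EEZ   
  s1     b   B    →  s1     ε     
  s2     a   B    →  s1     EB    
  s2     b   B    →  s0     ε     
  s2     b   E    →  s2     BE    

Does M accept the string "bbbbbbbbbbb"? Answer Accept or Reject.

(s0, bbbbbbbbbbb, Z)
  ε-move, top Z: go to s2, push BZ → (s2, bbbbbbbbbbb, BZ)
  read b, top B: go to s0, push ε → (s0, bbbbbbbbbb, Z)
  ε-move, top Z: go to s2, push BZ → (s2, bbbbbbbbbb, BZ)
  read b, top B: go to s0, push ε → (s0, bbbbbbbbb, Z)
  ε-move, top Z: go to s2, push BZ → (s2, bbbbbbbbb, BZ)
  read b, top B: go to s0, push ε → (s0, bbbbbbbb, Z)
  ε-move, top Z: go to s2, push BZ → (s2, bbbbbbbb, BZ)
  read b, top B: go to s0, push ε → (s0, bbbbbbb, Z)
  ε-move, top Z: go to s2, push BZ → (s2, bbbbbbb, BZ)
  read b, top B: go to s0, push ε → (s0, bbbbbb, Z)
  ε-move, top Z: go to s2, push BZ → (s2, bbbbbb, BZ)
  read b, top B: go to s0, push ε → (s0, bbbbb, Z)
  ε-move, top Z: go to s2, push BZ → (s2, bbbbb, BZ)
  read b, top B: go to s0, push ε → (s0, bbbb, Z)
  ε-move, top Z: go to s2, push BZ → (s2, bbbb, BZ)
  read b, top B: go to s0, push ε → (s0, bbb, Z)
  ε-move, top Z: go to s2, push BZ → (s2, bbb, BZ)
  read b, top B: go to s0, push ε → (s0, bb, Z)
  ε-move, top Z: go to s2, push BZ → (s2, bb, BZ)
  read b, top B: go to s0, push ε → (s0, b, Z)
  ε-move, top Z: go to s2, push BZ → (s2, b, BZ)
  read b, top B: go to s0, push ε → (s0, ε, Z)
  ε-move, top Z: go to s2, push BZ → (s2, ε, BZ)
All input consumed; state s2 ∈ F.

Accept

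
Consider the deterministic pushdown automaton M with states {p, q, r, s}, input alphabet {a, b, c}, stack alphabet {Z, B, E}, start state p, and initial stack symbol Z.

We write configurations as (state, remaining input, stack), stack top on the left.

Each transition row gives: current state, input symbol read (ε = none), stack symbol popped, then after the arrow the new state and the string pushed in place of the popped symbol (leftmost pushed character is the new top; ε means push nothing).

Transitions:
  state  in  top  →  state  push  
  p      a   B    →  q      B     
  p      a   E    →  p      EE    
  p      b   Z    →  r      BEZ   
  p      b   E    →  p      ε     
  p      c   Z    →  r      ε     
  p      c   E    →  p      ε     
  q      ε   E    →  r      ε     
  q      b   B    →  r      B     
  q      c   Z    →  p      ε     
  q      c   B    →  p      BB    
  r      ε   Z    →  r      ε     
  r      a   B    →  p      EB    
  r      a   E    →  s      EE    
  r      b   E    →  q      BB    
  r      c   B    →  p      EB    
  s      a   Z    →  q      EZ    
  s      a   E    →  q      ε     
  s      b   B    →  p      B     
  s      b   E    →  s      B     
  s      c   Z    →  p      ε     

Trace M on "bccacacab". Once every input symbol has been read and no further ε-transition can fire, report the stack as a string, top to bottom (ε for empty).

(p, bccacacab, Z) ⊢ (r, ccacacab, BEZ) ⊢ (p, cacacab, EBEZ) ⊢ (p, acacab, BEZ) ⊢ (q, cacab, BEZ) ⊢ (p, acab, BBEZ) ⊢ (q, cab, BBEZ) ⊢ (p, ab, BBBEZ) ⊢ (q, b, BBBEZ) ⊢ (r, ε, BBBEZ)
All input consumed in state r with stack BBBEZ.

BBBEZ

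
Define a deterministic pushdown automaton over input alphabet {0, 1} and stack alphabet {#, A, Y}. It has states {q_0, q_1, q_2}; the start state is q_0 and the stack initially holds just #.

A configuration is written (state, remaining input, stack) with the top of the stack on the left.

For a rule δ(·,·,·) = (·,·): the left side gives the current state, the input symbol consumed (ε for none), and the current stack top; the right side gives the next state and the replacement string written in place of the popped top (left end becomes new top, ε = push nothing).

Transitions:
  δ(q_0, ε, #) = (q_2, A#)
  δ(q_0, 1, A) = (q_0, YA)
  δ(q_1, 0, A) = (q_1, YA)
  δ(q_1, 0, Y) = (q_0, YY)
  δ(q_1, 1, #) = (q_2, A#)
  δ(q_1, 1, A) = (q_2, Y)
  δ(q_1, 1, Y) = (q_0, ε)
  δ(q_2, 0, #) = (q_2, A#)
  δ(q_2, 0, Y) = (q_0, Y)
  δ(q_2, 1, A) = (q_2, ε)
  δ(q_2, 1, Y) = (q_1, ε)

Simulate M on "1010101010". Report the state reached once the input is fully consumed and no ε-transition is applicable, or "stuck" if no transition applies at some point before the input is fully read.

(q_0, 1010101010, #) ⊢ (q_2, 1010101010, A#) ⊢ (q_2, 010101010, #) ⊢ (q_2, 10101010, A#) ⊢ (q_2, 0101010, #) ⊢ (q_2, 101010, A#) ⊢ (q_2, 01010, #) ⊢ (q_2, 1010, A#) ⊢ (q_2, 010, #) ⊢ (q_2, 10, A#) ⊢ (q_2, 0, #) ⊢ (q_2, ε, A#)
All input consumed; M is in state q_2.

q_2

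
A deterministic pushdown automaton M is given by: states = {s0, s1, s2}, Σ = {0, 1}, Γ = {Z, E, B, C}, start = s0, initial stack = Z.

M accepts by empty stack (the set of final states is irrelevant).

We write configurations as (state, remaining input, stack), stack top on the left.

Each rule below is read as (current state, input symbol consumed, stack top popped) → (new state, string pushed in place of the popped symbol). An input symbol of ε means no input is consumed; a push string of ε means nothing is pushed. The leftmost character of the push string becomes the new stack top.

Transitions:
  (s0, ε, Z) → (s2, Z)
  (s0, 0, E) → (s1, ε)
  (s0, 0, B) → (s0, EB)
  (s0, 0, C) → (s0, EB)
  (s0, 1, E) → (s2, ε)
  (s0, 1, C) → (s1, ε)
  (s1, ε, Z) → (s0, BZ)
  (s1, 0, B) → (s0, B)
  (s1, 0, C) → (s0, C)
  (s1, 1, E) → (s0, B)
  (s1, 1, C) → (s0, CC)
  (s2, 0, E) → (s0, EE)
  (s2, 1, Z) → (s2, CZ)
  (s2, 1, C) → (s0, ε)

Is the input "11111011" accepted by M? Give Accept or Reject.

(s0, 11111011, Z) ⊢ (s2, 11111011, Z) ⊢ (s2, 1111011, CZ) ⊢ (s0, 111011, Z) ⊢ (s2, 111011, Z) ⊢ (s2, 11011, CZ) ⊢ (s0, 1011, Z) ⊢ (s2, 1011, Z) ⊢ (s2, 011, CZ)
No transition applies at (s2, 011, CZ); input not fully consumed.

Reject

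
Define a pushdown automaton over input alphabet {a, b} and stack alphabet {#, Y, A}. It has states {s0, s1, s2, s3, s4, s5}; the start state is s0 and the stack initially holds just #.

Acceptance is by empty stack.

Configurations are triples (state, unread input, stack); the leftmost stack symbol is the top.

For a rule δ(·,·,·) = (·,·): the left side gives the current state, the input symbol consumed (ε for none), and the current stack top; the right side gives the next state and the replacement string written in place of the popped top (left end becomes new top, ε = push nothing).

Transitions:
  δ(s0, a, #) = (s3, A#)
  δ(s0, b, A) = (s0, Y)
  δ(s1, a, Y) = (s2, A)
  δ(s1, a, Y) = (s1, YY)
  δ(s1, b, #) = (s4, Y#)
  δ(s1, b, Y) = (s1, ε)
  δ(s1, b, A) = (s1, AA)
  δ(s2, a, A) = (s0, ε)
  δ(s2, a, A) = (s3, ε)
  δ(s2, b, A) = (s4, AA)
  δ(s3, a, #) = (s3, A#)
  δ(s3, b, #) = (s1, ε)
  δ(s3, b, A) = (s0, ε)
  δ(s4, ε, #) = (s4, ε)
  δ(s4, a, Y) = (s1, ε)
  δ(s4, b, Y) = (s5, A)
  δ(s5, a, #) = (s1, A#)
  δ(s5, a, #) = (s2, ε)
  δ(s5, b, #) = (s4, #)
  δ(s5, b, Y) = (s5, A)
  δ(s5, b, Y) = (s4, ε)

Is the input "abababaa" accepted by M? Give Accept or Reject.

No computation consumes all input and empties the stack.

Reject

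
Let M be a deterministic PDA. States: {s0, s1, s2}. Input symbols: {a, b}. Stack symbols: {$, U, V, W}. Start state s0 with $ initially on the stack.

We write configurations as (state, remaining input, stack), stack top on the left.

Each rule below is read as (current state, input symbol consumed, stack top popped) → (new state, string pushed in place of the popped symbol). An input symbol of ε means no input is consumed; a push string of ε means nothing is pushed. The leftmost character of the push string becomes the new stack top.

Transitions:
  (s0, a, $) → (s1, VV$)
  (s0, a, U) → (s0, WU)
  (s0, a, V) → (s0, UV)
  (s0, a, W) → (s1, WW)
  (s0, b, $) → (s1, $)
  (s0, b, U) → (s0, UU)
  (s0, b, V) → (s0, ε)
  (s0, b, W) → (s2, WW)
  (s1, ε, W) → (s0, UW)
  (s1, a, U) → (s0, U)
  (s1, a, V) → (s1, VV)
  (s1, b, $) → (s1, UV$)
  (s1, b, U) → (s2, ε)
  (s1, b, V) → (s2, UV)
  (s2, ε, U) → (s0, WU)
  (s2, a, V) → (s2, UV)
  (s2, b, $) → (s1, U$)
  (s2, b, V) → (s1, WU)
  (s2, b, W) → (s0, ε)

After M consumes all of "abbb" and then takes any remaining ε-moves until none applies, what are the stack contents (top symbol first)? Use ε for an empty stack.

(s0, abbb, $) ⊢ (s1, bbb, VV$) ⊢ (s2, bb, UVV$) ⊢ (s0, bb, WUVV$) ⊢ (s2, b, WWUVV$) ⊢ (s0, ε, WUVV$)
All input consumed in state s0 with stack WUVV$.

WUVV$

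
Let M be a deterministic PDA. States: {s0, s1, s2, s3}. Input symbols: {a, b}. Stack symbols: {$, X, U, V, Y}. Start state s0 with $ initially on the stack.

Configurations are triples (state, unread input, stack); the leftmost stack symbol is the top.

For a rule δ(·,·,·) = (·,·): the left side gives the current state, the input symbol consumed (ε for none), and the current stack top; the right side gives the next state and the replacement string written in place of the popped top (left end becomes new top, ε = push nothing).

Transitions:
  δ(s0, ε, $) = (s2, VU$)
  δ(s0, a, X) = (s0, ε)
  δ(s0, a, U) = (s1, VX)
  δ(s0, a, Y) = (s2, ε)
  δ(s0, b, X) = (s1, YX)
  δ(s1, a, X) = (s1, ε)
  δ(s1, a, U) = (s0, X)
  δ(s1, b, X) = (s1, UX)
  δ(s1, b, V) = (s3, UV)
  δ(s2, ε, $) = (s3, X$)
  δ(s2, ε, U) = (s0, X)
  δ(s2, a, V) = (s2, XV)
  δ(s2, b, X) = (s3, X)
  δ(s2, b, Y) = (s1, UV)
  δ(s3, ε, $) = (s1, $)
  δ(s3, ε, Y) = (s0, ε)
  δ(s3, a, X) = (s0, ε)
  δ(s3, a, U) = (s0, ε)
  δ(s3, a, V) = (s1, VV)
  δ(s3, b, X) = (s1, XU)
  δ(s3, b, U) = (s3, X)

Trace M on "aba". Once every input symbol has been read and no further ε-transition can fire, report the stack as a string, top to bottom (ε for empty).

(s0, aba, $)
  ε-move, top $: go to s2, push VU$ → (s2, aba, VU$)
  read a, top V: go to s2, push XV → (s2, ba, XVU$)
  read b, top X: go to s3, push X → (s3, a, XVU$)
  read a, top X: go to s0, push ε → (s0, ε, VU$)
All input consumed in state s0 with stack VU$.

VU$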